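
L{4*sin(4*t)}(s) 16/(s^2 + 16)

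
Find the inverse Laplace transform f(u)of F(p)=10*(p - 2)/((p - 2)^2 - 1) 10*exp(2*u)*cosh(u)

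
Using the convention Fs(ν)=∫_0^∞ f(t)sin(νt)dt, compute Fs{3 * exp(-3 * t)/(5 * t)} 3 * atan(ν/3)/5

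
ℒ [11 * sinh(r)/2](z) 11/(2 * (z^2-1))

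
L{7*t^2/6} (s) 7/ (3*s^3)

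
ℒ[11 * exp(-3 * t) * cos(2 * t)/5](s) 11 * (s + 3)/(5 * ((s + 3)^2 + 4))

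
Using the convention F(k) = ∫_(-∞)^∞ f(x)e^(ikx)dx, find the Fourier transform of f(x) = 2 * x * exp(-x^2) I * sqrt(pi) * k * exp(-k^2/4)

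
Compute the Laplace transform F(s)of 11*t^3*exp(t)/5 66/(5*(s - 1)^4)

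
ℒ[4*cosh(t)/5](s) 4*s/(5*(s^2-1))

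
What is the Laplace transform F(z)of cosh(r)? z/(z^2 - 1)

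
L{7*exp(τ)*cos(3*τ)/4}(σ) 7*(σ - 1)/(4*((σ - 1)^2 + 9))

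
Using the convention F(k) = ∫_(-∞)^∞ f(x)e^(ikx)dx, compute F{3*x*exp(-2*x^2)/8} 3*sqrt(2)*I*sqrt(pi)*k*exp(-k^2/8)/64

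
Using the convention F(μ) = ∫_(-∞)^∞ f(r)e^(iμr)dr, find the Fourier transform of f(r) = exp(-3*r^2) sqrt(3)*sqrt(pi)*exp(-μ^2/12)/3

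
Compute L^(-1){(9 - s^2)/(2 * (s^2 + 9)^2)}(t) -t * cos(3 * t)/2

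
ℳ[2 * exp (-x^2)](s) gamma (s/2)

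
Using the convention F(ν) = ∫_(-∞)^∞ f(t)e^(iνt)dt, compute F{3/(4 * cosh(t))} 3 * pi/(4 * cosh(pi * ν/2))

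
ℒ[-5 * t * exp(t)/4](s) -5/(4 * (s - 1)^2)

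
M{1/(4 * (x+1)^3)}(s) pi * (s - 2) * (s - 1)/(8 * sin(pi * s))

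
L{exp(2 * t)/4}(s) 1/(4 * (s - 2))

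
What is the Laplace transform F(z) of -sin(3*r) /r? -atan(3/z) 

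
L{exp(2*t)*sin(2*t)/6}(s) 1/(3*((s - 2)^2 + 4))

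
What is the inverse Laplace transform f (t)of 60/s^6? t^5/2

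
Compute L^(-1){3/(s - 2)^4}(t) t^3*exp(2*t)/2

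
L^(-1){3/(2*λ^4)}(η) η^3/4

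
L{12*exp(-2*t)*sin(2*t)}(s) 24/((s + 2)^2 + 4)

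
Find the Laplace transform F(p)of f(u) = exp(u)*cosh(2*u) (p - 1)/((p - 1)^2-4)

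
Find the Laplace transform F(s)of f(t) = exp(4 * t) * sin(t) 1/((s - 4)^2 + 1)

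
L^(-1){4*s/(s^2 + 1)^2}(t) 2*t*sin(t)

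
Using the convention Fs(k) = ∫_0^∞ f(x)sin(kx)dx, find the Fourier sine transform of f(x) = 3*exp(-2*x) 3*k/(k^2 + 4)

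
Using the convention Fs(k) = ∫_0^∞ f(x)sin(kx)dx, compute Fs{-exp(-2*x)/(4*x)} -atan(k/2)/4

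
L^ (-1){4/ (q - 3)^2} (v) 4*v*exp (3*v)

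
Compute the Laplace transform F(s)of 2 2/s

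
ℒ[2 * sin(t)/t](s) 2 * atan(1/s)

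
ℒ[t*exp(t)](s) (s - 1)^(-2)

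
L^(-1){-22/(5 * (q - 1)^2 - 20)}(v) -11 * exp(v) * sinh(2 * v)/5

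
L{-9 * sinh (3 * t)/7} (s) -27/ (7 * s^2-63)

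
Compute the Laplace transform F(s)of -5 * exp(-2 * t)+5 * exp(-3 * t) 5/(s+3)-5/(s+2)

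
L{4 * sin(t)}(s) 4/(s^2 + 1)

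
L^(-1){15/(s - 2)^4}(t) 5 * t^3 * exp(2 * t)/2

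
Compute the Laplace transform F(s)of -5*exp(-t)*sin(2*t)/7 -10/(7*(s + 1)^2 + 28)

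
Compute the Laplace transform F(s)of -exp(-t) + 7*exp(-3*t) 7/(s + 3) - 1/(s + 1)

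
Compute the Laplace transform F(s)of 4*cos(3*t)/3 4*s/(3*(s^2 + 9))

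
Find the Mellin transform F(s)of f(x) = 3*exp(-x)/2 3*gamma(s)/2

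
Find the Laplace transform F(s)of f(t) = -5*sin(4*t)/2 -10/(s^2 + 16)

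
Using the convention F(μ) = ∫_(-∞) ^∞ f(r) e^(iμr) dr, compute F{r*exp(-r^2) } I*sqrt(pi)*μ*exp(-μ^2/4) /2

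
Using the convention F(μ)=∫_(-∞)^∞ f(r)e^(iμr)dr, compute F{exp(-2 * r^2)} sqrt(2) * sqrt(pi) * exp(-μ^2/8)/2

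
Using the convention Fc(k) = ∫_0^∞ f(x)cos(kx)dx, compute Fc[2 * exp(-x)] 2/(k^2 + 1)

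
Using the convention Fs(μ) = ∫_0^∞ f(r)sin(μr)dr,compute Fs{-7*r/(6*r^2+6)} -7*pi*exp(-μ)/12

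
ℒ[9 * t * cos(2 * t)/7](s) 9 * (s^2 - 4)/(7 * (s^2+4)^2)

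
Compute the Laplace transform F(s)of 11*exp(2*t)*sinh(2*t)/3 22/(3*s*(s - 4))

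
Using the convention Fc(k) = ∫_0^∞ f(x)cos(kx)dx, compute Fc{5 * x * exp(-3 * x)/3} 5 * (9 - k^2)/(3 * (k^2 + 9)^2)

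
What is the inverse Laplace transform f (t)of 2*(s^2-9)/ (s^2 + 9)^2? 2*t*cos (3*t)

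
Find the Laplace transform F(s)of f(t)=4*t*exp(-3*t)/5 4/(5*(s + 3)^2)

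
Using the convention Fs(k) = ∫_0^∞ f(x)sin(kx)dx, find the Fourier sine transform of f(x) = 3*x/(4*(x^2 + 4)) 3*pi*exp(-2*k)/8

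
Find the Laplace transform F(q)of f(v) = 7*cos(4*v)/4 7*q/(4*(q^2 + 16))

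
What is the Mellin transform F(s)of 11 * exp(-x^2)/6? 11 * gamma(s/2)/12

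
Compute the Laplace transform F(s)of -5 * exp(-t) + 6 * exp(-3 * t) 6/(s + 3) - 5/(s + 1)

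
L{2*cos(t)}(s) 2*s/(s^2 + 1)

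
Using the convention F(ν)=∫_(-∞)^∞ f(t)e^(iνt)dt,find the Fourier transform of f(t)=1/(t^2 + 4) pi*exp(-2*Abs(ν))/2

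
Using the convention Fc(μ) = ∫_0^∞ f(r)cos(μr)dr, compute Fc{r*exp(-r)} (1 - μ^2)/(μ^2 + 1)^2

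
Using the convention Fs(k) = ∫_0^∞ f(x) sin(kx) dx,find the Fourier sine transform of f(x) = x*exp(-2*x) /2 2*k/(k^2 + 4) ^2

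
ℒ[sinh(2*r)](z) 2/(z^2 - 4)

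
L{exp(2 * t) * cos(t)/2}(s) (s - 2)/(2 * ((s - 2)^2+1))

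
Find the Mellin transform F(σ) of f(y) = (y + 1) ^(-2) (-pi*σ + pi) /sin(pi*σ) 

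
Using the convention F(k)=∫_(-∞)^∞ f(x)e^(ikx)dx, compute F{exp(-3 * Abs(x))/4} 3/(2 * (k^2 + 9))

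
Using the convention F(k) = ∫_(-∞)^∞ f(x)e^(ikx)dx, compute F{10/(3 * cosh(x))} 10 * pi/(3 * cosh(pi * k/2))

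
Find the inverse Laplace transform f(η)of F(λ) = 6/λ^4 η^3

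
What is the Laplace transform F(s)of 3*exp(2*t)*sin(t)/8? 3/(8*((s - 2)^2 + 1))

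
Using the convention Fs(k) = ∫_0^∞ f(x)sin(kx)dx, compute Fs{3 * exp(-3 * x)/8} 3 * k/(8 * (k^2+9))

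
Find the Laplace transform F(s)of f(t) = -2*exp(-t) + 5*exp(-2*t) 5/(s + 2) - 2/(s + 1)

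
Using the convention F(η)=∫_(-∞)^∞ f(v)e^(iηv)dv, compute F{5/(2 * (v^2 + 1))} 5 * pi * exp(-Abs(η))/2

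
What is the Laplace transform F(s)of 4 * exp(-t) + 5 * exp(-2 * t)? 4/(s + 1) + 5/(s + 2)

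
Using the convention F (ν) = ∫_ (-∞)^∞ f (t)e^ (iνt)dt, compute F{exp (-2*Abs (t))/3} 4/ (3*(ν^2+4))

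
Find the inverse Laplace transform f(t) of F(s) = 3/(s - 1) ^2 3*t*exp(t) 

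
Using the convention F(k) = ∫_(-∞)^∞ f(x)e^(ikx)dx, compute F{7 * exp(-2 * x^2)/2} 7 * sqrt(2) * sqrt(pi) * exp(-k^2/8)/4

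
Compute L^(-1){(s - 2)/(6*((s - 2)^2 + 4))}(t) exp(2*t)*cos(2*t)/6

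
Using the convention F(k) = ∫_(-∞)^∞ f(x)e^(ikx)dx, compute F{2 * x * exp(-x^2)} I * sqrt(pi) * k * exp(-k^2/4)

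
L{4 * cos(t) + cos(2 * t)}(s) 4 * s/(s^2 + 1) + s/(s^2 + 4)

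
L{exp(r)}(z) 1/(z - 1)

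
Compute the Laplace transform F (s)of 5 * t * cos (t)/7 5 * (s^2-1)/ (7 * (s^2 + 1)^2)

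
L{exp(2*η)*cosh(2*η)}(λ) (λ - 2)/(λ*(λ - 4))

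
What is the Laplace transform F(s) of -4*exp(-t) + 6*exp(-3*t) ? 6/(s + 3) - 4/(s + 1) 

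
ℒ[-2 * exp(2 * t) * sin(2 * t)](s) -4/((s - 2)^2 + 4)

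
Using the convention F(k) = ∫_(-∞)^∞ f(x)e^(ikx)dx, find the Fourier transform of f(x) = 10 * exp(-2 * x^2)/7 5 * sqrt(2) * sqrt(pi) * exp(-k^2/8)/7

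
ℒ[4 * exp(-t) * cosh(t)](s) 4 * (s + 1)/(s * (s + 2))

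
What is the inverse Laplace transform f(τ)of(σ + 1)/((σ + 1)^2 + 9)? exp(-τ)*cos(3*τ)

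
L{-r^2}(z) -2/z^3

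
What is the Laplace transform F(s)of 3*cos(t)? 3*s/(s^2 + 1)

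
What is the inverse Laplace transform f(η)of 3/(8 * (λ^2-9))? sinh(3 * η)/8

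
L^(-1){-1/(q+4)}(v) -exp(-4*v)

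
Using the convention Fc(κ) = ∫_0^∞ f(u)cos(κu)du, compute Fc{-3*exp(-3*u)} -9/(κ^2+9)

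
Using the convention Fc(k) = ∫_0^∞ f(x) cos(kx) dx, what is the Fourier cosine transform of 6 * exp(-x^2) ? 3 * sqrt(pi) * exp(-k^2/4) 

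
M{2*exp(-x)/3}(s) 2*gamma(s)/3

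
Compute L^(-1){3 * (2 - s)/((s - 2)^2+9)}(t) -3 * exp(2 * t) * cos(3 * t)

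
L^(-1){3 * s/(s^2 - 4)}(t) 3 * cosh(2 * t)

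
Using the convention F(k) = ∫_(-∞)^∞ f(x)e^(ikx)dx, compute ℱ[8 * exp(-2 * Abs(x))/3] 32/(3 * (k^2+4))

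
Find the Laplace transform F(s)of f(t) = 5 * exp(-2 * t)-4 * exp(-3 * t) 5/(s + 2)-4/(s + 3)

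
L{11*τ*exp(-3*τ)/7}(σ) 11/(7*(σ + 3)^2)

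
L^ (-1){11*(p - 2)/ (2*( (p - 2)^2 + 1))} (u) 11*exp (2*u)*cos (u)/2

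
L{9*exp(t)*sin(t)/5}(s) 9/(5*((s - 1)^2 + 1))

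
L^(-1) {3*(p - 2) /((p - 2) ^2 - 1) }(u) 3*exp(2*u)*cosh(u) 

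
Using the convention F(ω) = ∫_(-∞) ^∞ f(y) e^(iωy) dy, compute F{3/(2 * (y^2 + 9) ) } pi * exp(-3 * Abs(ω) ) /2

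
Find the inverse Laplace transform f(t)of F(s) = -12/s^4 -2*t^3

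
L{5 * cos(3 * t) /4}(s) 5 * s/(4 * (s^2 + 9) ) 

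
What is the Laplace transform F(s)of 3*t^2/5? 6/(5*s^3)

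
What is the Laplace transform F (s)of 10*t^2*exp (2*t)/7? 20/ (7*(s - 2)^3)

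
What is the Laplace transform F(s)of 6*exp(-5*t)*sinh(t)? 6/((s + 5)^2-1)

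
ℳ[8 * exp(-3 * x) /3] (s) 8 * gamma(s) /(3 * 3^s) 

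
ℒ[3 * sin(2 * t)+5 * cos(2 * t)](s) 5 * s/(s^2+4)+6/(s^2+4)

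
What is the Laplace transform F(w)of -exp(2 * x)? -1/(w - 2)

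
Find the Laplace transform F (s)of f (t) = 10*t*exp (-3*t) 10/ (s + 3)^2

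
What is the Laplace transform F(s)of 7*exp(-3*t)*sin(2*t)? 14/((s+3)^2+4)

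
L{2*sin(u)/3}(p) 2/(3*(p^2 + 1))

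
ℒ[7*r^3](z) 42/z^4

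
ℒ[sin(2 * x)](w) 2/(w^2+4)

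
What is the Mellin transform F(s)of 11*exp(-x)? 11*gamma(s)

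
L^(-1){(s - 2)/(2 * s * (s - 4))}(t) exp(2 * t) * cosh(2 * t)/2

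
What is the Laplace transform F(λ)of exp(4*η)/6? 1/(6*(λ - 4))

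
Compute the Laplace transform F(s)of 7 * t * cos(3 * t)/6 7 * (s^2 - 9)/(6 * (s^2 + 9)^2)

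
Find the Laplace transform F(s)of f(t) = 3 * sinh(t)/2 3/(2 * (s^2 - 1))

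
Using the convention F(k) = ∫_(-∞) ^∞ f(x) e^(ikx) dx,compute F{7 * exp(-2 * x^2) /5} 7 * sqrt(2) * sqrt(pi) * exp(-k^2/8) /10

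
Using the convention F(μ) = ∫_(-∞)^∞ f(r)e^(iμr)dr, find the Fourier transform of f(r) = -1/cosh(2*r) -pi/(2*cosh(pi*μ/4))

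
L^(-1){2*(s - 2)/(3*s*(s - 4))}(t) 2*exp(2*t)*cosh(2*t)/3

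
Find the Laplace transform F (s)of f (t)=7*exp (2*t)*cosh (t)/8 7*(s - 2)/ (8*( (s - 2)^2-1))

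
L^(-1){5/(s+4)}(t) 5*exp(-4*t)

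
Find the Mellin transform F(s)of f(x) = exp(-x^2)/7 gamma(s/2)/14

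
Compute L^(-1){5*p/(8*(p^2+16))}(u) 5*cos(4*u)/8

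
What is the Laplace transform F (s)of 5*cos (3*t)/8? 5*s/ (8*(s^2 + 9))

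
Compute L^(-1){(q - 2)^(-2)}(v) v * exp(2 * v)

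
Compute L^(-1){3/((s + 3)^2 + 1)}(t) 3*exp(-3*t)*sin(t)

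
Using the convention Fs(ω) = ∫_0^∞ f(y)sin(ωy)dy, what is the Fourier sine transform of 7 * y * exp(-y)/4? 7 * ω/(2 * (ω^2 + 1)^2)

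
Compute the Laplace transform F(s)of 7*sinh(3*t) 21/(s^2 - 9)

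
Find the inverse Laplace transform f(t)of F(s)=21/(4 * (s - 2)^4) 7 * t^3 * exp(2 * t)/8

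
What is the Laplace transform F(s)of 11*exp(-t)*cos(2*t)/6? 11*(s + 1)/(6*((s + 1)^2 + 4))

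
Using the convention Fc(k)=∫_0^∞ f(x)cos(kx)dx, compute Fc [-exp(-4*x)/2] -2/(k^2 + 16)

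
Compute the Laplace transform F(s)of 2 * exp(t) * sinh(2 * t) 4/((s - 1)^2 - 4)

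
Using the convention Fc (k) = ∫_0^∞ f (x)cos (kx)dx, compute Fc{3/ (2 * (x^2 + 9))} pi * exp (-3 * k)/4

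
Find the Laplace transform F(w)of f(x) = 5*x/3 5/(3*w^2)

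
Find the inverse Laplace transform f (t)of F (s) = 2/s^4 t^3/3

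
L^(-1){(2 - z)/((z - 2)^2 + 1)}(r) -exp(2 * r) * cos(r)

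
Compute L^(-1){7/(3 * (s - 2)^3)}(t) 7 * t^2 * exp(2 * t)/6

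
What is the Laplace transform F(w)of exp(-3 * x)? 1/(w + 3)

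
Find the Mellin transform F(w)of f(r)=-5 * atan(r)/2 5 * pi * sec(pi * w/2)/(4 * w)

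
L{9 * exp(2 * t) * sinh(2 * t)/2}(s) 9/(s * (s - 4))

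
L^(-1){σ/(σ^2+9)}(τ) cos(3 * τ)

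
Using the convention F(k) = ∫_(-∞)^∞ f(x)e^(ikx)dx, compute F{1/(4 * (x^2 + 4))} pi * exp(-2 * Abs(k))/8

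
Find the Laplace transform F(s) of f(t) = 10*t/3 10/(3*s^2) 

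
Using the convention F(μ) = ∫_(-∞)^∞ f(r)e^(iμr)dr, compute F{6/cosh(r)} 6 * pi/cosh(pi * μ/2)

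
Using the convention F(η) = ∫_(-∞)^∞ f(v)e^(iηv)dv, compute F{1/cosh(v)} pi/cosh(pi*η/2)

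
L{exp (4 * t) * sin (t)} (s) 1/ ( (s - 4)^2 + 1)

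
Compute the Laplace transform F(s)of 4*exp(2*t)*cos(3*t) 4*(s - 2)/((s - 2)^2 + 9)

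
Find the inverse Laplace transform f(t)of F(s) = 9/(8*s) 9/8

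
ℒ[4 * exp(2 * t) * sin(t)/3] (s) 4/(3 * ((s - 2)^2+1))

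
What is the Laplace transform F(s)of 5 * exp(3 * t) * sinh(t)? 5/((s - 3)^2-1)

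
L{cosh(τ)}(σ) σ/(σ^2 - 1)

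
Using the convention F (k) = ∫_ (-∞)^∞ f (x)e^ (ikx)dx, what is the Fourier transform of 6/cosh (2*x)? 3*pi/cosh (pi*k/4)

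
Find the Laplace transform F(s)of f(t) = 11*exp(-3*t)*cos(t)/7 11*(s + 3)/(7*((s + 3)^2 + 1))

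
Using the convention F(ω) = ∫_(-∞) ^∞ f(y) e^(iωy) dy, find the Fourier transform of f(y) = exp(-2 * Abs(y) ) 4/(ω^2 + 4) 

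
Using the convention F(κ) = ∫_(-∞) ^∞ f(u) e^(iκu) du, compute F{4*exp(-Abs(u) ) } 8/(κ^2 + 1) 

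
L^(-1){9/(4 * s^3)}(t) 9 * t^2/8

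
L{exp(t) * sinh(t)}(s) 1/(s * (s - 2))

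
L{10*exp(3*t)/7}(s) 10/(7*(s - 3))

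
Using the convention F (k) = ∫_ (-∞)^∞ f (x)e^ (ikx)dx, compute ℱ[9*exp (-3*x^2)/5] 3*sqrt (3)*sqrt (pi)*exp (-k^2/12)/5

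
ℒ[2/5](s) 2/(5*s)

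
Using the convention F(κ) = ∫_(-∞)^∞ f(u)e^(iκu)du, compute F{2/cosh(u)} 2*pi/cosh(pi*κ/2)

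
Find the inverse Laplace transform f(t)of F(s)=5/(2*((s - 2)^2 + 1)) 5*exp(2*t)*sin(t)/2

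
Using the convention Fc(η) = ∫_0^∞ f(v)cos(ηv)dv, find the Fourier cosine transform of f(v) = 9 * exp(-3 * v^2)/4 3 * sqrt(3) * sqrt(pi) * exp(-η^2/12)/8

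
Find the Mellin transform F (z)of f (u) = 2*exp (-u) 2*gamma (z)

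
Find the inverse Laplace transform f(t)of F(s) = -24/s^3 -12 * t^2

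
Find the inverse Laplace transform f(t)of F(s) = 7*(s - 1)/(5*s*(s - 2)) 7*exp(t)*cosh(t)/5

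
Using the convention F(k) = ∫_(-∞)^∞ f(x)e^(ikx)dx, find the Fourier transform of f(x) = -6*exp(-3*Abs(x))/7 -36/(7*k^2 + 63)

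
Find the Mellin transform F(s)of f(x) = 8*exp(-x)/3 8*gamma(s)/3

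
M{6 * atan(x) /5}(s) -3 * pi * sec(pi * s/2) /(5 * s) 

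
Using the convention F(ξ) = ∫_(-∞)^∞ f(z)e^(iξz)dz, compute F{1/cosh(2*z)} pi/(2*cosh(pi*ξ/4))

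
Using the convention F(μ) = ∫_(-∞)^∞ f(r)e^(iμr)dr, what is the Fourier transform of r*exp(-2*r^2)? sqrt(2)*I*sqrt(pi)*μ*exp(-μ^2/8)/8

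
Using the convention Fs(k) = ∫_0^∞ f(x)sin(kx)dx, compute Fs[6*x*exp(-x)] 12*k/(k^2 + 1)^2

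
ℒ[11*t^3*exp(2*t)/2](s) 33/(s - 2)^4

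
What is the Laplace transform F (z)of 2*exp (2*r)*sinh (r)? 2/ ( (z - 2)^2 - 1)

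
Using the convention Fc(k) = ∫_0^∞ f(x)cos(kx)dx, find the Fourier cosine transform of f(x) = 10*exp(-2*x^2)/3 5*sqrt(2)*sqrt(pi)*exp(-k^2/8)/6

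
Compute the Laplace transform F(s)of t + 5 s^(-2) + 5/s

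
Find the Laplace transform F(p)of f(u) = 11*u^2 22/p^3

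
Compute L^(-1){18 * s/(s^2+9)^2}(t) 3 * t * sin(3 * t)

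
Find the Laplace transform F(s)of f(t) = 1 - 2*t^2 1/s - 4/s^3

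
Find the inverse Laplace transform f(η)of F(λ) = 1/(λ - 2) exp(2 * η)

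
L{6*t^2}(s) 12/s^3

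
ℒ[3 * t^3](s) 18/s^4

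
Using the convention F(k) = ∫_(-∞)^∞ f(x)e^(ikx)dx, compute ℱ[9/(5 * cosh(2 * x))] 9 * pi/(10 * cosh(pi * k/4))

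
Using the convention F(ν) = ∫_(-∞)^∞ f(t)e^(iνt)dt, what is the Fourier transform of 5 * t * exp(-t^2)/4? 5 * I * sqrt(pi) * ν * exp(-ν^2/4)/8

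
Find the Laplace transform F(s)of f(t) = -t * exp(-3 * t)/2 -1/(2 * (s + 3)^2)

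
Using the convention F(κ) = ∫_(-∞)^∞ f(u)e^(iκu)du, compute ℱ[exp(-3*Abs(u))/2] 3/(κ^2 + 9)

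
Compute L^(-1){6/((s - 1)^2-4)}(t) 3*exp(t)*sinh(2*t)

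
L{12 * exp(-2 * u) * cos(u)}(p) 12 * (p + 2)/((p + 2)^2 + 1)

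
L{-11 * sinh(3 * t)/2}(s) -33/(2 * s^2 - 18)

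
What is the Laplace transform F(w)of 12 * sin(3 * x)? 36/(w^2 + 9)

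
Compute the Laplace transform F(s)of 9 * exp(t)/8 9/(8 * (s - 1))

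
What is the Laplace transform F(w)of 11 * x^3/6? 11/w^4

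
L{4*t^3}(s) 24/s^4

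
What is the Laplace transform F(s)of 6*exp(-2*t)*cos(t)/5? 6*(s + 2)/(5*((s + 2)^2 + 1))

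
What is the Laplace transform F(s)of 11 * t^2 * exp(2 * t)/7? 22/(7 * (s - 2)^3)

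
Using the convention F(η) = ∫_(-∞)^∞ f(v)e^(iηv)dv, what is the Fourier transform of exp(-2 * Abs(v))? 4/(η^2 + 4)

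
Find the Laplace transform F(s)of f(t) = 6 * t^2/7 12/(7 * s^3)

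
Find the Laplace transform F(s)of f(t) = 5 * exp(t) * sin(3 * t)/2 15/(2 * ((s - 1)^2 + 9))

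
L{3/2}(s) 3/(2 * s)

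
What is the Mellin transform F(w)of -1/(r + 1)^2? pi*(w - 1)/sin(pi*w)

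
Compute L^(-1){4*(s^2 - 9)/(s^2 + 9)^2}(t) 4*t*cos(3*t)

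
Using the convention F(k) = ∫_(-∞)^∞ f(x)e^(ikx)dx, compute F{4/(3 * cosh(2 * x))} 2 * pi/(3 * cosh(pi * k/4))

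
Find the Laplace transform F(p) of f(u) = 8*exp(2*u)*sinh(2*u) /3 16/(3*p*(p - 4) ) 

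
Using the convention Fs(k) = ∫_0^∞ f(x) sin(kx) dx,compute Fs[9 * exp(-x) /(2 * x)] 9 * atan(k) /2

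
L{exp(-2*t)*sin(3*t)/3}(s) 1/((s + 2)^2 + 9)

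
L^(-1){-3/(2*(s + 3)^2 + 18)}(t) -exp(-3*t)*sin(3*t)/2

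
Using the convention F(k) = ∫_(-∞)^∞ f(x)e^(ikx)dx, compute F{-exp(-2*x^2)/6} -sqrt(2)*sqrt(pi)*exp(-k^2/8)/12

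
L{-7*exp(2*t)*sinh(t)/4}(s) -7/(4*(s - 2)^2 - 4)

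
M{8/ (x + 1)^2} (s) -8*pi*(s - 1)/sin (pi*s)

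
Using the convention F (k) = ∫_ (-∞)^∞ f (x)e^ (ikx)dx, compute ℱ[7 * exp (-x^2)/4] 7 * sqrt (pi) * exp (-k^2/4)/4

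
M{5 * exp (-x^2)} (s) 5 * gamma (s/2)/2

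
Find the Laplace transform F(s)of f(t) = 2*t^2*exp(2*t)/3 4/(3*(s - 2)^3)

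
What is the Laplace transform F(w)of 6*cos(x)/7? 6*w/(7*(w^2 + 1))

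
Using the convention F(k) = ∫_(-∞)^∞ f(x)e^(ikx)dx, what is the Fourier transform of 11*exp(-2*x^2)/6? 11*sqrt(2)*sqrt(pi)*exp(-k^2/8)/12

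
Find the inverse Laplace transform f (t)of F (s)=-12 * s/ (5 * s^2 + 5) -12 * cos (t)/5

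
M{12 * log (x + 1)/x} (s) -12 * pi * csc (pi * s)/ (s - 1)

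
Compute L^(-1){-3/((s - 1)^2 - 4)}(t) -3 * exp(t) * sinh(2 * t)/2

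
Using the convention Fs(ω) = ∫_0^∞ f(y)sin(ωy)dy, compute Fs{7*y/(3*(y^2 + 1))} 7*pi*exp(-ω)/6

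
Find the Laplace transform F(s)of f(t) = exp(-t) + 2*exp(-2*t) 1/(s + 1) + 2/(s + 2)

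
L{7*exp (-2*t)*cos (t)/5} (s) 7*(s + 2)/ (5*( (s + 2)^2 + 1))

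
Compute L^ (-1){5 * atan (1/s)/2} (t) 5 * sin (t)/ (2 * t)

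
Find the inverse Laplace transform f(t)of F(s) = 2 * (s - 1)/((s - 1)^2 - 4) 2 * exp(t) * cosh(2 * t)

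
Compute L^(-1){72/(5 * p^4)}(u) 12 * u^3/5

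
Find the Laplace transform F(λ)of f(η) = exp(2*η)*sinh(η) 1/((λ - 2)^2-1)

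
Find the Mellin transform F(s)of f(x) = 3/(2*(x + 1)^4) gamma(s)*gamma(4 - s)/4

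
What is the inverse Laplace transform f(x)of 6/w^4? x^3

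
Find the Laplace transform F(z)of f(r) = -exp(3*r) -1/(z - 3)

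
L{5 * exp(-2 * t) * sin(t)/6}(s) 5/(6 * ((s + 2)^2 + 1))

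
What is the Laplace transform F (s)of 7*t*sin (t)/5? 14*s/ (5*(s^2 + 1)^2)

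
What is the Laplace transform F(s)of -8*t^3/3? -16/s^4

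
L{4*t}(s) 4/s^2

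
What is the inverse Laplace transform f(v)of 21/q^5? 7*v^4/8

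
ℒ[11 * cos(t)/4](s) 11 * s/(4 * (s^2 + 1))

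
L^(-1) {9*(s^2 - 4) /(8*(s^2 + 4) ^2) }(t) 9*t*cos(2*t) /8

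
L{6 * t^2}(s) 12/s^3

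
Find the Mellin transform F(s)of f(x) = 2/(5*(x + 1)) 2*pi*csc(pi*s)/5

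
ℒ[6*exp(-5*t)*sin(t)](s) 6/((s + 5)^2 + 1)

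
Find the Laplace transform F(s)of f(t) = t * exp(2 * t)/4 1/(4 * (s - 2)^2)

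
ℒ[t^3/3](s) 2/s^4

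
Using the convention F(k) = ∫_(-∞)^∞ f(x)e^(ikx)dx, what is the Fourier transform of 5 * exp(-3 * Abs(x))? 30/(k^2 + 9)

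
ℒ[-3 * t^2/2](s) -3/s^3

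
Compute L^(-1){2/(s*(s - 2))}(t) 2*exp(t)*sinh(t)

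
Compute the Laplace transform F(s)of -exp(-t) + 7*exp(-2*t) 7/(s + 2)-1/(s + 1)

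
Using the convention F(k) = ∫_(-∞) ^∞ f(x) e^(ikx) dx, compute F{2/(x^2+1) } 2 * pi * exp(-Abs(k) ) 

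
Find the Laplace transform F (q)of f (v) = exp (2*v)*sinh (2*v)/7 2/ (7*q*(q - 4))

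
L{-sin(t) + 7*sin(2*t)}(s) 14/(s^2 + 4) - 1/(s^2 + 1)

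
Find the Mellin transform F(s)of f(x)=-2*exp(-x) -2*gamma(s)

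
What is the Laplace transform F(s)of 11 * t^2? 22/s^3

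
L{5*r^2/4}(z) 5/(2*z^3)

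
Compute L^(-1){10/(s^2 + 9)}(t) 10 * sin(3 * t)/3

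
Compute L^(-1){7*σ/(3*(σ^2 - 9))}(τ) 7*cosh(3*τ)/3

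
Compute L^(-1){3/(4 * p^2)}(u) 3 * u/4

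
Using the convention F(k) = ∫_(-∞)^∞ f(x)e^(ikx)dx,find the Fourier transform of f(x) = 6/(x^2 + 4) 3 * pi * exp(-2 * Abs(k))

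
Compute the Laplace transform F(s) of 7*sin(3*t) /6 7/(2*(s^2 + 9) ) 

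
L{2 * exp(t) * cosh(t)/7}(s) 2 * (s - 1)/(7 * s * (s - 2))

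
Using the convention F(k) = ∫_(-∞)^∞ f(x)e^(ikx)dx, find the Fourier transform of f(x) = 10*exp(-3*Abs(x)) 60/(k^2 + 9)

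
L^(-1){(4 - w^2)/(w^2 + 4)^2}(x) -x * cos(2 * x)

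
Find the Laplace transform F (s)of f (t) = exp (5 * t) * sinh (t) 1/ ( (s - 5)^2 - 1)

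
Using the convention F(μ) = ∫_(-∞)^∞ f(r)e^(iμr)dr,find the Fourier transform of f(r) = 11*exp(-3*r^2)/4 11*sqrt(3)*sqrt(pi)*exp(-μ^2/12)/12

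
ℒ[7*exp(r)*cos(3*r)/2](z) 7*(z - 1)/(2*((z - 1)^2 + 9))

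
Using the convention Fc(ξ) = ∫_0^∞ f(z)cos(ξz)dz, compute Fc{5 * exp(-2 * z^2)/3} 5 * sqrt(2) * sqrt(pi) * exp(-ξ^2/8)/12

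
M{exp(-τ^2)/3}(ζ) gamma(ζ/2)/6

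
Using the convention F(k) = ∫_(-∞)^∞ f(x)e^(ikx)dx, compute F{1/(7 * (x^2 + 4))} pi * exp(-2 * Abs(k))/14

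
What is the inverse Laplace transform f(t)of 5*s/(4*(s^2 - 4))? 5*cosh(2*t)/4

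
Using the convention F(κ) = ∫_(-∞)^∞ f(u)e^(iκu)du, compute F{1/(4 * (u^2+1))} pi * exp(-Abs(κ))/4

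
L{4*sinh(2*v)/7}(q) 8/(7*(q^2 - 4))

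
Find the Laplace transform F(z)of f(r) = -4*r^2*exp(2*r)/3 -8/(3*(z - 2)^3)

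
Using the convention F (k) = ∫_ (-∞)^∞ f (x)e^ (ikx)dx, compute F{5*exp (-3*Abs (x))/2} 15/ (k^2+9)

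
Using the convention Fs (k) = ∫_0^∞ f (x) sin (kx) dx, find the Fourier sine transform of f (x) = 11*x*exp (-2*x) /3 44*k/ (3*(k^2+4) ^2) 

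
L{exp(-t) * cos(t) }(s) (s + 1) /((s + 1) ^2 + 1) 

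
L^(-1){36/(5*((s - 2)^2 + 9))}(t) 12*exp(2*t)*sin(3*t)/5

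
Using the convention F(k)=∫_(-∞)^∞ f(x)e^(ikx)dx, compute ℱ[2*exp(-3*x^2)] 2*sqrt(3)*sqrt(pi)*exp(-k^2/12)/3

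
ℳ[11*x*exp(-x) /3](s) 11*gamma(s + 1) /3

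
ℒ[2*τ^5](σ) 240/σ^6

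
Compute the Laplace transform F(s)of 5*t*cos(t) 5*(s^2-1)/(s^2+1)^2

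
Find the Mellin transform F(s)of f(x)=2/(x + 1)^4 gamma(s) * gamma(4 - s)/3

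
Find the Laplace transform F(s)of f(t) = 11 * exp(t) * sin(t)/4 11/(4 * ((s - 1)^2 + 1))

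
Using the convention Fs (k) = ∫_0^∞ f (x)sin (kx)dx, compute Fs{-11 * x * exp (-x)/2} -11 * k/ (k^2 + 1)^2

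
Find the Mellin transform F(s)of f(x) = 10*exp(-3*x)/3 10*gamma(s)/(3*3^s)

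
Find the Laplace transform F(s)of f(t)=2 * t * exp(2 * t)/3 2/(3 * (s - 2)^2)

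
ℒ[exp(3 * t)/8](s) 1/(8 * (s - 3))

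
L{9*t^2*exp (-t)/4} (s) 9/ (2*(s + 1)^3)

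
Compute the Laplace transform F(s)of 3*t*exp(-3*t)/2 3/(2*(s + 3)^2)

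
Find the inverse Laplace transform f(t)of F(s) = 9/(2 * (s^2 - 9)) 3 * sinh(3 * t)/2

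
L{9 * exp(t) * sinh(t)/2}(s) 9/(2 * s * (s - 2))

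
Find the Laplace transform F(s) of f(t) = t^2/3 2/(3 * s^3) 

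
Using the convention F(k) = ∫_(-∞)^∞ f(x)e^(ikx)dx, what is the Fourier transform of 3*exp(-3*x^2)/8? sqrt(3)*sqrt(pi)*exp(-k^2/12)/8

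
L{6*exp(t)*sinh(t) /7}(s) 6/(7*s*(s - 2) ) 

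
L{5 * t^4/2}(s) 60/s^5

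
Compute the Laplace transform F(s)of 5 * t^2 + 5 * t 5/s^2 + 10/s^3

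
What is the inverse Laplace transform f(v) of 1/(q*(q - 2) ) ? exp(v)*sinh(v) 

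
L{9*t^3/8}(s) 27/(4*s^4)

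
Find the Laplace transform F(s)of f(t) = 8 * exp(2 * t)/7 8/(7 * (s - 2))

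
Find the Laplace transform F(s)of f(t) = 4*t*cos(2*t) 4*(s^2 - 4)/(s^2+4)^2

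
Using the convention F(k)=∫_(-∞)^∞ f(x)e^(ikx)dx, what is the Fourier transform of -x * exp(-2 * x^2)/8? -sqrt(2) * I * sqrt(pi) * k * exp(-k^2/8)/64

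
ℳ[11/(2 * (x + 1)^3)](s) 11 * pi * (s - 2) * (s - 1)/(4 * sin(pi * s))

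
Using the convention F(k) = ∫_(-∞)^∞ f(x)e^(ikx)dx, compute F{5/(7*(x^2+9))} 5*pi*exp(-3*Abs(k))/21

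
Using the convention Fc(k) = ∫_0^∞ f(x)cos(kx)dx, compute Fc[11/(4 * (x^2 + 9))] 11 * pi * exp(-3 * k)/24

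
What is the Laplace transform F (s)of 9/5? 9/ (5 * s)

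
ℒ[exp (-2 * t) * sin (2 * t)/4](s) 1/ (2 * ( (s+2)^2+4))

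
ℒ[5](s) 5/s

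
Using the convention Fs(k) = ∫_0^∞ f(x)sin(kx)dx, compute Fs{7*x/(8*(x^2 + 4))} 7*pi*exp(-2*k)/16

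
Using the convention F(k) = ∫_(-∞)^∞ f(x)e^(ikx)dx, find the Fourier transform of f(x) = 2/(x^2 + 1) 2 * pi * exp(-Abs(k))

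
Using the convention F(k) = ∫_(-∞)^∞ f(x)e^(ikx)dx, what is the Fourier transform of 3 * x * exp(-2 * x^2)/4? 3 * sqrt(2) * I * sqrt(pi) * k * exp(-k^2/8)/32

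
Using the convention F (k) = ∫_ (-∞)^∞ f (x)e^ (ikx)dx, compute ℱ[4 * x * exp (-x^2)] 2 * I * sqrt (pi) * k * exp (-k^2/4)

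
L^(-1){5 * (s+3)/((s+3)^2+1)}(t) 5 * exp(-3 * t) * cos(t)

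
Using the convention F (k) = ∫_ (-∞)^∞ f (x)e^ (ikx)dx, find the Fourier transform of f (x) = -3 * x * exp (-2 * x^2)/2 -3 * sqrt (2) * I * sqrt (pi) * k * exp (-k^2/8)/16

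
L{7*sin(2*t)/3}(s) 14/(3*(s^2+4))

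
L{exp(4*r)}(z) 1/(z - 4)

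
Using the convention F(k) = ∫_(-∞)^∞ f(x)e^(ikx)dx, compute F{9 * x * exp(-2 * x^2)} 9 * sqrt(2) * I * sqrt(pi) * k * exp(-k^2/8)/8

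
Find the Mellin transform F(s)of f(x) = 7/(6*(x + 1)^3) 7*pi*(s - 2)*(s - 1)/(12*sin(pi*s))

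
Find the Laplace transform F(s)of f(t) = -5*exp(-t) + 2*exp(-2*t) 2/(s + 2)-5/(s + 1)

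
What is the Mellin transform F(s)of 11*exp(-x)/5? 11*gamma(s)/5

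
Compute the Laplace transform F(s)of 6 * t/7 6/(7 * s^2)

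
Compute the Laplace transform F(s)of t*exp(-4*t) (s + 4)^(-2)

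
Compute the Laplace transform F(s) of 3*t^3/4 9/(2*s^4) 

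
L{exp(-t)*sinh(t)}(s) 1/(s*(s + 2))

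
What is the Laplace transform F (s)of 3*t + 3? 3/s + 3/s^2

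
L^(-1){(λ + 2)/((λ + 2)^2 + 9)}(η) exp(-2*η)*cos(3*η)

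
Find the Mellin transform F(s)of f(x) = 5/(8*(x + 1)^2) -5*pi*(s - 1)/(8*sin(pi*s))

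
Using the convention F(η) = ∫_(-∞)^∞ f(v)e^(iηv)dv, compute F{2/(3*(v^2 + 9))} 2*pi*exp(-3*Abs(η))/9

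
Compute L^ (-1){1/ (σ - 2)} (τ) exp (2*τ)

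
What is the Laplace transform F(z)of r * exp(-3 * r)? (z + 3)^(-2)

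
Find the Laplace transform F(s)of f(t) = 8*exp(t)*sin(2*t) 16/((s - 1)^2 + 4)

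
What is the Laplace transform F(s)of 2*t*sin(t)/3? 4*s/(3*(s^2 + 1)^2)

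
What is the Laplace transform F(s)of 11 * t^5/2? 660/s^6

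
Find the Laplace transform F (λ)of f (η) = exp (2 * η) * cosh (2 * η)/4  (λ - 2)/ (4 * λ * (λ - 4))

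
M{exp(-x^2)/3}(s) gamma(s/2)/6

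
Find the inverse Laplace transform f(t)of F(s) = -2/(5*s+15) -2*exp(-3*t)/5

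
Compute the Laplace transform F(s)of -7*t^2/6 -7/(3*s^3)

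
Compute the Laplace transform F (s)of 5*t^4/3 40/s^5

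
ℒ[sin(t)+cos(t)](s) s/(s^2+1)+1/(s^2+1)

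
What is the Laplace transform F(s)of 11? 11/s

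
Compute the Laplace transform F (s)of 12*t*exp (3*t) 12/ (s - 3)^2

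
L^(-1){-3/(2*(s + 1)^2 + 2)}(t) -3*exp(-t)*sin(t)/2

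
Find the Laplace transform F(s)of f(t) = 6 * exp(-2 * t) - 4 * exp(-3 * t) 6/(s + 2) - 4/(s + 3)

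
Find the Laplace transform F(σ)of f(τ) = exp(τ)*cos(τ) (σ - 1)/((σ - 1)^2+1)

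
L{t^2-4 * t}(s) 2/s^3-4/s^2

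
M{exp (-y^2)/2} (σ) gamma (σ/2)/4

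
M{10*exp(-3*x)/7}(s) 10*gamma(s)/(7*3^s)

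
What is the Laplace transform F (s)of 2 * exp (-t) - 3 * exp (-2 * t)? 2/ (s+1) - 3/ (s+2)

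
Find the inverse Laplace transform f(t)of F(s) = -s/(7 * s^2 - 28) -cosh(2 * t)/7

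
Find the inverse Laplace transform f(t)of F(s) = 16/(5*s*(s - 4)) 8*exp(2*t)*sinh(2*t)/5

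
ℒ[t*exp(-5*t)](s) (s + 5)^(-2)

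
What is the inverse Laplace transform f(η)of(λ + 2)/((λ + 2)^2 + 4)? exp(-2*η)*cos(2*η)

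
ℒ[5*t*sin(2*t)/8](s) 5*s/(2*(s^2+4)^2)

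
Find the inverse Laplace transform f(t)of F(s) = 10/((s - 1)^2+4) 5 * exp(t) * sin(2 * t)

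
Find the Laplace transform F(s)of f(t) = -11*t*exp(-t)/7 -11/(7*(s+1)^2)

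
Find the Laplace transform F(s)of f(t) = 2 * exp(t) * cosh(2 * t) 2 * (s - 1)/((s - 1)^2 - 4)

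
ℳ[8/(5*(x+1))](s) 8*pi*csc(pi*s)/5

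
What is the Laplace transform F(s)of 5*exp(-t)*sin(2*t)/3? 10/(3*((s+1)^2+4))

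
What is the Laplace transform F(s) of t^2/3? 2/(3*s^3) 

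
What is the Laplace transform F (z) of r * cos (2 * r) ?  (z^2 - 4) / (z^2 + 4) ^2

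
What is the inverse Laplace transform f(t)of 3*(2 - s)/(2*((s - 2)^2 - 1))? -3*exp(2*t)*cosh(t)/2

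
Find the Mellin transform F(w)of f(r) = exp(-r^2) gamma(w/2)/2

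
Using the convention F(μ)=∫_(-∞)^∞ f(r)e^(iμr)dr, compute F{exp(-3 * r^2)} sqrt(3) * sqrt(pi) * exp(-μ^2/12)/3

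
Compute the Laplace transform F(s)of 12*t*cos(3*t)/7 12*(s^2 - 9)/(7*(s^2 + 9)^2)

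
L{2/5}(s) 2/(5*s)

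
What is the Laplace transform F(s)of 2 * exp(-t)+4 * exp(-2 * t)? 4/(s+2)+2/(s+1)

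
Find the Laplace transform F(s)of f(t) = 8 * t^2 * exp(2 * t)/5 16/(5 * (s - 2)^3)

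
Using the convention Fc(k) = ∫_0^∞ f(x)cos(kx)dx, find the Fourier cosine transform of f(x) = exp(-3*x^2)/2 sqrt(3)*sqrt(pi)*exp(-k^2/12)/12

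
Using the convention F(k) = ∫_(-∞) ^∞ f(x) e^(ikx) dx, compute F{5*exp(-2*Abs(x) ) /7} 20/(7*(k^2 + 4) ) 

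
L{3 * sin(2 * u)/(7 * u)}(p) 3 * atan(2/p)/7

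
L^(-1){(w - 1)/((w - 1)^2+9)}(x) exp(x)*cos(3*x)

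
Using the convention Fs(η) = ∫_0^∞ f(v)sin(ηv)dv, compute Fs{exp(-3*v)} η/(η^2+9)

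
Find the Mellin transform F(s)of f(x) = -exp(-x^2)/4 -gamma(s/2)/8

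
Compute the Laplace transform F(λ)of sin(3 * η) 3/(λ^2 + 9)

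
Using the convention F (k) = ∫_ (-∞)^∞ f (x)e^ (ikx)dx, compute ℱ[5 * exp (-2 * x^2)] 5 * sqrt (2) * sqrt (pi) * exp (-k^2/8)/2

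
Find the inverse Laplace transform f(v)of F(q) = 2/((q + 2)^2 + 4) exp(-2 * v) * sin(2 * v)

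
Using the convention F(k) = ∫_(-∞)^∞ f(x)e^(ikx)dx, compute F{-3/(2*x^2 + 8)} -3*pi*exp(-2*Abs(k))/4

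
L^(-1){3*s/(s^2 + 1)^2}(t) 3*t*sin(t)/2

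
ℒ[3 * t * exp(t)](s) 3/(s - 1)^2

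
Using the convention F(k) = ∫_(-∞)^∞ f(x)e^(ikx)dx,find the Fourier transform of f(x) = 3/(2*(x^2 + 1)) 3*pi*exp(-Abs(k))/2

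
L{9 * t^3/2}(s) 27/s^4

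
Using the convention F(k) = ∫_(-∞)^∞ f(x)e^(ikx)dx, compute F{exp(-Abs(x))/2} 1/(k^2 + 1)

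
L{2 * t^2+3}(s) 4/s^3+3/s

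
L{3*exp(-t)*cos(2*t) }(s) 3*(s + 1) /((s + 1) ^2 + 4) 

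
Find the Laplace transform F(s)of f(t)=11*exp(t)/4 11/(4*(s - 1))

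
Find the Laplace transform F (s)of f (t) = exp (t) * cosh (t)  (s - 1)/ (s * (s - 2))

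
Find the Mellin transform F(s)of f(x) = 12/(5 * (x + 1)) 12 * pi * csc(pi * s)/5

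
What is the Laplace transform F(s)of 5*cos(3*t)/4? 5*s/(4*(s^2 + 9))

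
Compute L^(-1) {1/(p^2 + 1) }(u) sin(u) 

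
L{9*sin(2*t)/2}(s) 9/(s^2 + 4)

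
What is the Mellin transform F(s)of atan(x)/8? -pi*sec(pi*s/2)/(16*s)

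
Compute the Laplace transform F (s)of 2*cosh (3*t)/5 2*s/ (5*(s^2 - 9))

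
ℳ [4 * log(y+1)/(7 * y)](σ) -4 * pi * csc(pi * σ)/(7 * σ - 7)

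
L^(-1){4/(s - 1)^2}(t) 4*t*exp(t)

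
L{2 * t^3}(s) 12/s^4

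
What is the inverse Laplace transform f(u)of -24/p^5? -u^4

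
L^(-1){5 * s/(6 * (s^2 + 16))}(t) 5 * cos(4 * t)/6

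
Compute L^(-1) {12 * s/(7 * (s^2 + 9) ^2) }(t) 2 * t * sin(3 * t) /7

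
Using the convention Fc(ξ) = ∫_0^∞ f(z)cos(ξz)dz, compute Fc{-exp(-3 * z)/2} -3/(2 * ξ^2 + 18)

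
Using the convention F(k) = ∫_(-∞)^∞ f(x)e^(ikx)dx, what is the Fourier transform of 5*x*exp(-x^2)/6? 5*I*sqrt(pi)*k*exp(-k^2/4)/12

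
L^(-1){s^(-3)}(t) t^2/2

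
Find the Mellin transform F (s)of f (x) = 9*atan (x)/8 -9*pi*sec (pi*s/2)/ (16*s)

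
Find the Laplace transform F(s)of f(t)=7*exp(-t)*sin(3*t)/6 7/(2*((s + 1)^2 + 9))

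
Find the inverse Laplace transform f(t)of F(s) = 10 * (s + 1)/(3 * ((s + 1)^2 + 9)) 10 * exp(-t) * cos(3 * t)/3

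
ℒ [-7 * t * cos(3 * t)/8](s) 7 * (9 - s^2)/(8 * (s^2 + 9)^2)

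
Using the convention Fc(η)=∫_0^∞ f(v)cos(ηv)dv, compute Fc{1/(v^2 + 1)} pi*exp(-η)/2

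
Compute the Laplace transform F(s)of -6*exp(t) -6/(s - 1)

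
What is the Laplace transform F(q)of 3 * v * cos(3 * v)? 3 * (q^2 - 9)/(q^2 + 9)^2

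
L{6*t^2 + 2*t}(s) 12/s^3 + 2/s^2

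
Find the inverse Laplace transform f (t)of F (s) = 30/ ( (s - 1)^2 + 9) 10*exp (t)*sin (3*t)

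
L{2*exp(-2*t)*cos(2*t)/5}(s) 2*(s + 2)/(5*((s + 2)^2 + 4))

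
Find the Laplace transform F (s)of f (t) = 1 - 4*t 1/s - 4/s^2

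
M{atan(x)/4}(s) -pi*sec(pi*s/2)/(8*s)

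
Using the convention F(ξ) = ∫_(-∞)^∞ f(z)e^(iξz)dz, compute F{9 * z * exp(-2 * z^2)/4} 9 * sqrt(2) * I * sqrt(pi) * ξ * exp(-ξ^2/8)/32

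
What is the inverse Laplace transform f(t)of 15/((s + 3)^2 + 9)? 5 * exp(-3 * t) * sin(3 * t)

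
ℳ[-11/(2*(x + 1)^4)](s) 11*pi*(s - 3)*(s - 2)*(s - 1)/(12*sin(pi*s))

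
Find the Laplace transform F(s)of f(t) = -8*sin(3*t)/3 -8/(s^2 + 9)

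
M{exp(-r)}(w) gamma(w)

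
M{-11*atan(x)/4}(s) 11*pi*sec(pi*s/2)/(8*s)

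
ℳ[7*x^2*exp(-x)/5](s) 7*gamma(s + 2)/5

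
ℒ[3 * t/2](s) 3/(2 * s^2)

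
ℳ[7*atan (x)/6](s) -7*pi*sec (pi*s/2)/ (12*s)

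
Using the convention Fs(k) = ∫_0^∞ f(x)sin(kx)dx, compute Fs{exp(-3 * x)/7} k/(7 * (k^2 + 9))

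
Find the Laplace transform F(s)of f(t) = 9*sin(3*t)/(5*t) 9*atan(3/s)/5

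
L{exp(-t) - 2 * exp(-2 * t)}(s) 1/(s + 1) - 2/(s + 2)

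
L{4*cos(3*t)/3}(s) 4*s/(3*(s^2+9))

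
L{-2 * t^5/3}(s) -80/s^6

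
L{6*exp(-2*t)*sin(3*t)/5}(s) 18/(5*((s + 2)^2 + 9))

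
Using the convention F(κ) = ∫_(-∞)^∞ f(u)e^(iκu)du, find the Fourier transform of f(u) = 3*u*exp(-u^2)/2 3*I*sqrt(pi)*κ*exp(-κ^2/4)/4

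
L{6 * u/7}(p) 6/(7 * p^2) 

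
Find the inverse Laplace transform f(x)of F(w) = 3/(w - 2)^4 x^3 * exp(2 * x)/2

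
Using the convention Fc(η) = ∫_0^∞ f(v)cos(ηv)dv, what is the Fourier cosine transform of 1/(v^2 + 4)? pi*exp(-2*η)/4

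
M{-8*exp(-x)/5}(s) -8*gamma(s)/5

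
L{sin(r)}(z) 1/(z^2 + 1)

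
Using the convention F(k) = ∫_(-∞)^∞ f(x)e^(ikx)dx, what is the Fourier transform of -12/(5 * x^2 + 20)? -6 * pi * exp(-2 * Abs(k))/5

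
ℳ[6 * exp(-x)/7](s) 6 * gamma(s)/7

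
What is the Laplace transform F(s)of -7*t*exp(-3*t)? -7/(s+3)^2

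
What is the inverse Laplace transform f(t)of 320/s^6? 8*t^5/3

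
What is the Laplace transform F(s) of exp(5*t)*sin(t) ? 1/((s - 5) ^2 + 1) 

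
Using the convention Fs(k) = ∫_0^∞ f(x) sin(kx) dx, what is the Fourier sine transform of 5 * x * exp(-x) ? 10 * k/(k^2 + 1) ^2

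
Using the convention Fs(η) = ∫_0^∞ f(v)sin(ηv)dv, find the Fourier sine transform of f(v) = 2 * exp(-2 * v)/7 2 * η/(7 * (η^2+4))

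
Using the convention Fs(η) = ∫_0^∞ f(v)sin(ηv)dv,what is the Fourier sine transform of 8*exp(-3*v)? 8*η/(η^2 + 9)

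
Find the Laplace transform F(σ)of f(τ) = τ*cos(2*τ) (σ^2-4)/(σ^2 + 4)^2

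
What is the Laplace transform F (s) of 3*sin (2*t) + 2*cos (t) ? 6/ (s^2 + 4) + 2*s/ (s^2 + 1) 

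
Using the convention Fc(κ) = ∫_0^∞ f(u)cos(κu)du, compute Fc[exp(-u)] 1/(κ^2 + 1)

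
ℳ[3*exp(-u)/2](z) 3*gamma(z)/2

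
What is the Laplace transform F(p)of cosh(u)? p/(p^2 - 1)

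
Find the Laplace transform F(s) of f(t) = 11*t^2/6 11/(3*s^3) 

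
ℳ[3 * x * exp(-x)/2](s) 3 * gamma(s + 1)/2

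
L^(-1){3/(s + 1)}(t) 3*exp(-t)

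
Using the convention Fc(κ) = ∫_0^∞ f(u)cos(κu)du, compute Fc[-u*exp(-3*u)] (κ^2 - 9)/(κ^2 + 9)^2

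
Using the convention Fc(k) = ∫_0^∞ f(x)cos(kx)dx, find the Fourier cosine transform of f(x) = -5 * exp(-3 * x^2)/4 -5 * sqrt(3) * sqrt(pi) * exp(-k^2/12)/24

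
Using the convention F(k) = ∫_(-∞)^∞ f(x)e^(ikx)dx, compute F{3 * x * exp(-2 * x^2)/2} 3 * sqrt(2) * I * sqrt(pi) * k * exp(-k^2/8)/16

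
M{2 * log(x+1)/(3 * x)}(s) -2 * pi * csc(pi * s)/(3 * s - 3)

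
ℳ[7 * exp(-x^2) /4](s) 7 * gamma(s/2) /8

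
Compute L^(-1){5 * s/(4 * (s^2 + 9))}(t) 5 * cos(3 * t)/4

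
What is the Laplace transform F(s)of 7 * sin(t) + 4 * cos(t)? 7/(s^2 + 1) + 4 * s/(s^2 + 1)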